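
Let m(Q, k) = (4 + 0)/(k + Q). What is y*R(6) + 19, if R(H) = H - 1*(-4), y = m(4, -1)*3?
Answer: 59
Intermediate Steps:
m(Q, k) = 4/(Q + k)
y = 4 (y = (4/(4 - 1))*3 = (4/3)*3 = 4)
R(H) = 4 + H (R(H) = H + 4 = 4 + H)
y*R(6) + 19 = 4*(4 + 6) + 19 = 4*10 + 19 = 40 + 19 = 59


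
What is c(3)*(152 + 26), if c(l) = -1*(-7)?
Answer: 1246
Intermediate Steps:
c(l) = 7
c(3)*(152 + 26) = 7*(152 + 26) = 7*178 = 1246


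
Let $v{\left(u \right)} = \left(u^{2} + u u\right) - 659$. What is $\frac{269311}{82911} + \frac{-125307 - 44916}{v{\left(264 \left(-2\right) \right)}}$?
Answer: $\frac{135868360546}{46173882099} \approx 2.9425$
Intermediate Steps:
$v{\left(u \right)} = -659 + 2 u^{2}$ ($v{\left(u \right)} = \left(u^{2} + u^{2}\right) - 659 = 2 u^{2} - 659 = -659 + 2 u^{2}$)
$\frac{269311}{82911} + \frac{-125307 - 44916}{v{\left(264 \left(-2\right) \right)}} = \frac{269311}{82911} + \frac{-125307 - 44916}{-659 + 2 \left(264 \left(-2\right)\right)^{2}} = 269311 \cdot \frac{1}{82911} + \frac{-125307 - 44916}{-659 + 2 \left(-528\right)^{2}} = \frac{269311}{82911} - \frac{170223}{-659 + 2 \cdot 278784} = \frac{269311}{82911} - \frac{170223}{-659 + 557568} = \frac{269311}{82911} - \frac{170223}{556909} = \frac{135868360546}{46173882099}$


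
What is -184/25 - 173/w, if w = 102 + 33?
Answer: -5833/675 ≈ -8.6415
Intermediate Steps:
w = 135
-184/25 - 173/w = -184/25 - 173/135 = -5833/675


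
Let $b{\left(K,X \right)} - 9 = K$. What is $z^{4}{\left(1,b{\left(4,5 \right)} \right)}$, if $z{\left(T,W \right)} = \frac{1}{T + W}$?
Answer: $\frac{1}{38416} \approx 2.6031 \cdot 10^{-5}$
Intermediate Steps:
$b{\left(K,X \right)} = 9 + K$
$z^{4}{\left(1,b{\left(4,5 \right)} \right)} = \left(\frac{1}{1 + \left(9 + 4\right)}\right)^{4} = \left(\frac{1}{1 + 13}\right)^{4} = \left(\frac{1}{14}\right)^{4} = \frac{1}{38416}$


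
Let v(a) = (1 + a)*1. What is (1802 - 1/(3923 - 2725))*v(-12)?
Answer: -23746745/1198 ≈ -19822.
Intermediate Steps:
v(a) = 1 + a
(1802 - 1/(3923 - 2725))*v(-12) = (1802 - 1/(3923 - 2725))*(1 - 12) = (1802 - 1/1198)*(-11) = (2158795/1198)*(-11) = -23746745/1198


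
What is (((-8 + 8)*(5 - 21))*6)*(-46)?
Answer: 0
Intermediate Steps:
(((-8 + 8)*(5 - 21))*6)*(-46) = ((0*(-16))*6)*(-46) = (0*6)*(-46) = 0*(-46) = 0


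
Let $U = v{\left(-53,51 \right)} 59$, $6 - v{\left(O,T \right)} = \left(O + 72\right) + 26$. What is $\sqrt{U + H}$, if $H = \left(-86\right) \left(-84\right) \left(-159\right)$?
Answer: $i \sqrt{1150917} \approx 1072.8 i$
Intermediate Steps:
$v{\left(O,T \right)} = -92 - O$ ($v{\left(O,T \right)} = 6 - \left(\left(O + 72\right) + 26\right) = 6 - \left(\left(72 + O\right) + 26\right) = 6 - \left(98 + O\right) = -92 - O$)
$U = -2301$ ($U = \left(-92 - -53\right) 59 = \left(-92 + 53\right) 59 = \left(-39\right) 59 = -2301$)
$H = -1148616$ ($H = 7224 \left(-159\right) = -1148616$)
$\sqrt{U + H} = \sqrt{-2301 - 1148616} = \sqrt{-1150917} = i \sqrt{1150917}$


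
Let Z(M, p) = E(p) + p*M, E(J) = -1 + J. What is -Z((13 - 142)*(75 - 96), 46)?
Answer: -124659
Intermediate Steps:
Z(M, p) = -1 + p + M*p (Z(M, p) = (-1 + p) + p*M = (-1 + p) + M*p = -1 + p + M*p)
-Z((13 - 142)*(75 - 96), 46) = -(-1 + 46 + ((13 - 142)*(75 - 96))*46) = -(-1 + 46 - 129*(-21)*46) = -(-1 + 46 + 2709*46) = -(-1 + 46 + 124614) = -1*124659 = -124659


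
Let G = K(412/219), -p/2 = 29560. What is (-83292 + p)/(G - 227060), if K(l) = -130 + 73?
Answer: 142412/227117 ≈ 0.62704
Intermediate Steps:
p = -59120 (p = -2*29560 = -59120)
K(l) = -57
G = -57
(-83292 + p)/(G - 227060) = (-83292 - 59120)/(-57 - 227060) = -142412/(-227117) = -142412*(-1/227117) = 142412/227117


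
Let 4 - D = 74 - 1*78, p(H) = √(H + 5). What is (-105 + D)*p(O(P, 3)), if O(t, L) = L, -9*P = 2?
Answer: -194*√2 ≈ -274.36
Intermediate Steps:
P = -2/9 (P = -⅑*2 = -2/9 ≈ -0.22222)
p(H) = √(5 + H)
D = 8 (D = 4 - (74 - 1*78) = 4 - (74 - 78) = 4 - 1*(-4) = 4 + 4 = 8)
(-105 + D)*p(O(P, 3)) = (-105 + 8)*√(5 + 3) = -194*√2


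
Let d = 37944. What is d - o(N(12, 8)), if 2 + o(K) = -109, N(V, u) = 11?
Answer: 38055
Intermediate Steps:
o(K) = -111 (o(K) = -2 - 109 = -111)
d - o(N(12, 8)) = 37944 - 1*(-111) = 37944 + 111 = 38055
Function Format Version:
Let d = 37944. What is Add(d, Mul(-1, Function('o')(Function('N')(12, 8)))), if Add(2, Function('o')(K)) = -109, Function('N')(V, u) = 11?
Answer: 38055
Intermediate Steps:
Function('o')(K) = -111 (Function('o')(K) = Add(-2, -109) = -111)
Add(d, Mul(-1, Function('o')(Function('N')(12, 8)))) = Add(37944, Mul(-1, -111)) = Add(37944, 111) = 38055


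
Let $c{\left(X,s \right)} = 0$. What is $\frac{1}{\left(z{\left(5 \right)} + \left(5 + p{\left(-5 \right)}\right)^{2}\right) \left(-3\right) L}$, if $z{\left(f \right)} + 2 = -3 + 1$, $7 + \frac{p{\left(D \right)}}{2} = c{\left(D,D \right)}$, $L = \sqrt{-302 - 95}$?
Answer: $\frac{i \sqrt{397}}{91707} \approx 0.00021727 i$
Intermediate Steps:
$L = i \sqrt{397}$ ($L = \sqrt{-397} = i \sqrt{397} \approx 19.925 i$)
$p{\left(D \right)} = -14$ ($p{\left(D \right)} = -14 + 2 \cdot 0 = -14 + 0 = -14$)
$z{\left(f \right)} = -4$ ($z{\left(f \right)} = -2 + \left(-3 + 1\right) = -2 - 2 = -4$)
$\frac{1}{\left(z{\left(5 \right)} + \left(5 + p{\left(-5 \right)}\right)^{2}\right) \left(-3\right) L} = \frac{1}{\left(-4 + \left(5 - 14\right)^{2}\right) \left(-3\right) i \sqrt{397}} = \frac{1}{\left(-4 + \left(-9\right)^{2}\right) \left(-3\right) i \sqrt{397}} = \frac{1}{\left(-4 + 81\right) \left(-3\right) i \sqrt{397}} = \frac{1}{77 \left(-3\right) i \sqrt{397}} = \frac{1}{\left(-231\right) i \sqrt{397}} = \frac{i \sqrt{397}}{91707}$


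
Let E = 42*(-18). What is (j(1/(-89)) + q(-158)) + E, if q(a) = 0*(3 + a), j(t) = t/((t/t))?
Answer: -67285/89 ≈ -756.01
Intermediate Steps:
j(t) = t (j(t) = t/1 = t*1 = t)
q(a) = 0
E = -756
(j(1/(-89)) + q(-158)) + E = (1/(-89) + 0) - 756 = (-1/89 + 0) - 756 = -1/89 - 756 = -67285/89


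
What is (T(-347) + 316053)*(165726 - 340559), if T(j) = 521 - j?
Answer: -55408249193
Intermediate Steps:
(T(-347) + 316053)*(165726 - 340559) = ((521 - 1*(-347)) + 316053)*(165726 - 340559) = ((521 + 347) + 316053)*(-174833) = (868 + 316053)*(-174833) = 316921*(-174833) = -55408249193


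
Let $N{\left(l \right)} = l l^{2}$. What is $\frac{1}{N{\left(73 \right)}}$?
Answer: $\frac{1}{389017} \approx 2.5706 \cdot 10^{-6}$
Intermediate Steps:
$N{\left(l \right)} = l^{3}$
$\frac{1}{N{\left(73 \right)}} = \frac{1}{73^{3}} = \frac{1}{389017}$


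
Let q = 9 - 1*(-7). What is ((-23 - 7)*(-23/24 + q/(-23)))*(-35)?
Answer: -159775/92 ≈ -1736.7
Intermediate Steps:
q = 16 (q = 9 + 7 = 16)
((-23 - 7)*(-23/24 + q/(-23)))*(-35) = ((-23 - 7)*(-23/24 + 16/(-23)))*(-35) = -30*(-23*1/24 + 16*(-1/23))*(-35) = -30*(-23/24 - 16/23)*(-35) = -30*(-913/552)*(-35) = (4565/92)*(-35) = -159775/92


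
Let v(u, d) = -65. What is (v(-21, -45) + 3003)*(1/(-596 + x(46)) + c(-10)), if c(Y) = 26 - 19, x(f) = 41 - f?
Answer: 12357228/601 ≈ 20561.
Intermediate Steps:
c(Y) = 7
(v(-21, -45) + 3003)*(1/(-596 + x(46)) + c(-10)) = (-65 + 3003)*(1/(-596 + (41 - 1*46)) + 7) = 2938*(1/(-596 + (41 - 46)) + 7) = 2938*(1/(-596 - 5) + 7) = 2938*(1/(-601) + 7) = 2938*(-1/601 + 7) = 2938*(4206/601) = 12357228/601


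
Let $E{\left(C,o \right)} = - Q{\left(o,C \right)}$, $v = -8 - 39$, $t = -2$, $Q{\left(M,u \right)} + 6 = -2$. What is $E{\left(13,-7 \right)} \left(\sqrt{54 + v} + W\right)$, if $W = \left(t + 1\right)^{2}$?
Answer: $8 + 8 \sqrt{7} \approx 29.166$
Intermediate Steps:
$Q{\left(M,u \right)} = -8$ ($Q{\left(M,u \right)} = -6 - 2 = -8$)
$v = -47$ ($v = -8 - 39 = -47$)
$E{\left(C,o \right)} = 8$ ($E{\left(C,o \right)} = \left(-1\right) \left(-8\right) = 8$)
$W = 1$ ($W = \left(-2 + 1\right)^{2} = \left(-1\right)^{2} = 1$)
$E{\left(13,-7 \right)} \left(\sqrt{54 + v} + W\right) = 8 \left(\sqrt{54 - 47} + 1\right) = 8 \left(\sqrt{7} + 1\right) = 8 \left(1 + \sqrt{7}\right) = 8 + 8 \sqrt{7}$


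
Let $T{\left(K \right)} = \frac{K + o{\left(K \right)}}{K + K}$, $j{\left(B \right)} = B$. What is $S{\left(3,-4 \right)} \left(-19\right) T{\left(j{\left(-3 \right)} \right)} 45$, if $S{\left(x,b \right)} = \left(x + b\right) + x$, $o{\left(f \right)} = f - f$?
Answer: $-855$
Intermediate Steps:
$o{\left(f \right)} = 0$
$S{\left(x,b \right)} = b + 2 x$ ($S{\left(x,b \right)} = \left(b + x\right) + x = b + 2 x$)
$T{\left(K \right)} = \frac{1}{2}$ ($T{\left(K \right)} = \frac{K + 0}{K + K} = \frac{K}{2 K} = K \frac{1}{2 K} = \frac{1}{2}$)
$S{\left(3,-4 \right)} \left(-19\right) T{\left(j{\left(-3 \right)} \right)} 45 = \left(-4 + 2 \cdot 3\right) \left(-19\right) \frac{1}{2} \cdot 45 = \left(-4 + 6\right) \left(-19\right) \frac{1}{2} \cdot 45 = 2 \left(-19\right) \frac{1}{2} \cdot 45 = \left(-38\right) \frac{1}{2} \cdot 45 = \left(-19\right) 45 = -855$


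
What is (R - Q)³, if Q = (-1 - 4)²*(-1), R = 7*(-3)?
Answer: 64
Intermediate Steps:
R = -21
Q = -25 (Q = (-5)²*(-1) = 25*(-1) = -25)
(R - Q)³ = (-21 - 1*(-25))³ = (-21 + 25)³ = 4³ = 64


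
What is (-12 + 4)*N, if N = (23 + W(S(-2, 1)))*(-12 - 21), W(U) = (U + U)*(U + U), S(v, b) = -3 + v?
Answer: 32472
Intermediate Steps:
W(U) = 4*U² (W(U) = (2*U)*(2*U) = 4*U²)
N = -4059 (N = (23 + 4*(-3 - 2)²)*(-12 - 21) = (23 + 4*(-5)²)*(-33) = (23 + 4*25)*(-33) = (23 + 100)*(-33) = 123*(-33) = -4059)
(-12 + 4)*N = (-12 + 4)*(-4059) = -8*(-4059) = 32472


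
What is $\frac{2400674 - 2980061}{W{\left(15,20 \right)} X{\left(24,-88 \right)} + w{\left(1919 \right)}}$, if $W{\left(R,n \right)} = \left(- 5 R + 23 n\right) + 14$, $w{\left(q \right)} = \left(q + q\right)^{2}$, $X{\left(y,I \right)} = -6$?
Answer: $- \frac{579387}{14727850} \approx -0.03934$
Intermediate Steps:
$w{\left(q \right)} = 4 q^{2}$ ($w{\left(q \right)} = \left(2 q\right)^{2} = 4 q^{2}$)
$W{\left(R,n \right)} = 14 - 5 R + 23 n$
$\frac{2400674 - 2980061}{W{\left(15,20 \right)} X{\left(24,-88 \right)} + w{\left(1919 \right)}} = \frac{2400674 - 2980061}{\left(14 - 75 + 23 \cdot 20\right) \left(-6\right) + 4 \cdot 1919^{2}} = - \frac{579387}{\left(14 - 75 + 460\right) \left(-6\right) + 4 \cdot 3682561} = - \frac{579387}{399 \left(-6\right) + 14730244} = - \frac{579387}{-2394 + 14730244} = - \frac{579387}{14727850}$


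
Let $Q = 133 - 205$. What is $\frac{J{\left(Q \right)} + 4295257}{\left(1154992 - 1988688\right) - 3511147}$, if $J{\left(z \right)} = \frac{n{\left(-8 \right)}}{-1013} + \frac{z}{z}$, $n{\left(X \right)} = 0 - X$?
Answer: $- \frac{4351096346}{4401325959} \approx -0.98859$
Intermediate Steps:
$Q = -72$ ($Q = 133 - 205 = -72$)
$n{\left(X \right)} = - X$
$J{\left(z \right)} = \frac{1005}{1013}$ ($J{\left(z \right)} = \frac{\left(-1\right) \left(-8\right)}{-1013} + \frac{z}{z} = 8 \left(- \frac{1}{1013}\right) + 1 = - \frac{8}{1013} + 1 = \frac{1005}{1013}$)
$\frac{J{\left(Q \right)} + 4295257}{\left(1154992 - 1988688\right) - 3511147} = \frac{\frac{1005}{1013} + 4295257}{\left(1154992 - 1988688\right) - 3511147} = \frac{4351096346}{1013 \left(-833696 - 3511147\right)} = \frac{4351096346}{1013 \left(-4344843\right)} = \frac{4351096346}{1013} \left(- \frac{1}{4344843}\right) = - \frac{4351096346}{4401325959}$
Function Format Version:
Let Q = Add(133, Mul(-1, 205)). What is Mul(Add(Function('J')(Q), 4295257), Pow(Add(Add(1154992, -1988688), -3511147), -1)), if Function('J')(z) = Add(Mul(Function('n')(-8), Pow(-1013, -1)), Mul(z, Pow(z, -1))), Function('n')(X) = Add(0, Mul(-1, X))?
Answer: Rational(-4351096346, 4401325959) ≈ -0.98859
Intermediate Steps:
Q = -72 (Q = Add(133, -205) = -72)
Function('n')(X) = Mul(-1, X)
Function('J')(z) = Rational(1005, 1013) (Function('J')(z) = Add(Mul(Mul(-1, -8), Pow(-1013, -1)), Mul(z, Pow(z, -1))) = Add(Mul(8, Rational(-1, 1013)), 1) = Add(Rational(-8, 1013), 1) = Rational(1005, 1013))
Mul(Add(Function('J')(Q), 4295257), Pow(Add(Add(1154992, -1988688), -3511147), -1)) = Mul(Add(Rational(1005, 1013), 4295257), Pow(Add(Add(1154992, -1988688), -3511147), -1)) = Mul(Rational(4351096346, 1013), Pow(Add(-833696, -3511147), -1)) = Mul(Rational(4351096346, 1013), Pow(-4344843, -1)) = Mul(Rational(4351096346, 1013), Rational(-1, 4344843)) = Rational(-4351096346, 4401325959)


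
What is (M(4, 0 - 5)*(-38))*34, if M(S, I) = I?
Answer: 6460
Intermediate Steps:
(M(4, 0 - 5)*(-38))*34 = ((0 - 5)*(-38))*34 = -5*(-38)*34 = 190*34 = 6460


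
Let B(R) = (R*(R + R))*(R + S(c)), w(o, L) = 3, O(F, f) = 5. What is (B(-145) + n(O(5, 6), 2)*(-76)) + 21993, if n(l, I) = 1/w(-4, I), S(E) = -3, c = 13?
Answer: -18604297/3 ≈ -6.2014e+6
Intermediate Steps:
n(l, I) = ⅓ (n(l, I) = 1/3 = ⅓)
B(R) = 2*R²*(-3 + R) (B(R) = (R*(R + R))*(R - 3) = (R*(2*R))*(-3 + R) = (2*R²)*(-3 + R) = 2*R²*(-3 + R))
(B(-145) + n(O(5, 6), 2)*(-76)) + 21993 = (2*(-145)²*(-3 - 145) + (⅓)*(-76)) + 21993 = (2*21025*(-148) - 76/3) + 21993 = (-6223400 - 76/3) + 21993 = -18670276/3 + 21993 = -18604297/3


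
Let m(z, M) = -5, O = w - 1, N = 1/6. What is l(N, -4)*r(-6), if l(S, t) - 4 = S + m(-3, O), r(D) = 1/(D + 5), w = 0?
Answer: ⅚ ≈ 0.83333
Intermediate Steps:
N = ⅙ ≈ 0.16667
r(D) = 1/(5 + D)
O = -1 (O = 0 - 1 = -1)
l(S, t) = -1 + S (l(S, t) = 4 + (S - 5) = 4 + (-5 + S) = -1 + S)
l(N, -4)*r(-6) = (-1 + ⅙)/(5 - 6) = -⅚/(-1) = -⅚*(-1) = ⅚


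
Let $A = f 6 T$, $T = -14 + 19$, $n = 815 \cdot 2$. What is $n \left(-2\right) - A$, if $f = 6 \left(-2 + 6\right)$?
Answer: $-3980$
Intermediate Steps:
$n = 1630$
$f = 24$ ($f = 6 \cdot 4 = 24$)
$T = 5$
$A = 720$ ($A = 24 \cdot 6 \cdot 5 = 144 \cdot 5 = 720$)
$n \left(-2\right) - A = 1630 \left(-2\right) - 720 = -3260 - 720 = -3980$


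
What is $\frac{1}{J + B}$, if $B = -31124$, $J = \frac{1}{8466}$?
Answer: $- \frac{8466}{263495783} \approx -3.213 \cdot 10^{-5}$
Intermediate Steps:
$J = \frac{1}{8466} \approx 0.00011812$
$\frac{1}{J + B} = \frac{1}{\frac{1}{8466} - 31124} = \frac{1}{- \frac{263495783}{8466}} = - \frac{8466}{263495783}$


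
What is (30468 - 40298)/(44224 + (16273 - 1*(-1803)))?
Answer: -983/6230 ≈ -0.15778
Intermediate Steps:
(30468 - 40298)/(44224 + (16273 - 1*(-1803))) = -9830/(44224 + (16273 + 1803)) = -9830/(44224 + 18076) = -9830/62300 = -9830*1/62300 = -983/6230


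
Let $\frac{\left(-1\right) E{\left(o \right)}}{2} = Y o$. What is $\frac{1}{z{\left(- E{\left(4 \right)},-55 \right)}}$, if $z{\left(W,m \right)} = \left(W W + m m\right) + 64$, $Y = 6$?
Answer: $\frac{1}{5393} \approx 0.00018543$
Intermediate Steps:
$E{\left(o \right)} = - 12 o$ ($E{\left(o \right)} = - 2 \cdot 6 o = - 12 o$)
$z{\left(W,m \right)} = 64 + W^{2} + m^{2}$ ($z{\left(W,m \right)} = \left(W^{2} + m^{2}\right) + 64 = 64 + W^{2} + m^{2}$)
$\frac{1}{z{\left(- E{\left(4 \right)},-55 \right)}} = \frac{1}{64 + \left(- \left(-12\right) 4\right)^{2} + \left(-55\right)^{2}} = \frac{1}{64 + \left(\left(-1\right) \left(-48\right)\right)^{2} + 3025} = \frac{1}{64 + 48^{2} + 3025} = \frac{1}{64 + 2304 + 3025} = \frac{1}{5393}$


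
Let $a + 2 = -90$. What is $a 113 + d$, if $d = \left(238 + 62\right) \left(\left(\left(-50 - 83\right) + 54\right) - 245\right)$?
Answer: $-107596$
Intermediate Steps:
$a = -92$ ($a = -2 - 90 = -92$)
$d = -97200$ ($d = 300 \left(\left(-133 + 54\right) - 245\right) = 300 \left(-79 - 245\right) = 300 \left(-324\right) = -97200$)
$a 113 + d = \left(-92\right) 113 - 97200 = -10396 - 97200 = -107596$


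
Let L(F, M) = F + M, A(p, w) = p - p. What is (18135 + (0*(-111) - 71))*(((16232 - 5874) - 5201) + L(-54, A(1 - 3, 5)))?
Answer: 92180592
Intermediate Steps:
A(p, w) = 0
(18135 + (0*(-111) - 71))*(((16232 - 5874) - 5201) + L(-54, A(1 - 3, 5))) = (18135 + (0*(-111) - 71))*(((16232 - 5874) - 5201) + (-54 + 0)) = (18135 + (0 - 71))*((10358 - 5201) - 54) = (18135 - 71)*(5157 - 54) = 18064*5103 = 92180592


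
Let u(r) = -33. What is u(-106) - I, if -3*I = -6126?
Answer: -2075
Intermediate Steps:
I = 2042 (I = -⅓*(-6126) = 2042)
u(-106) - I = -33 - 1*2042 = -33 - 2042 = -2075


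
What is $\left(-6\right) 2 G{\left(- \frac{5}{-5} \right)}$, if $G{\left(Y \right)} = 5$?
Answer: $-60$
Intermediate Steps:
$\left(-6\right) 2 G{\left(- \frac{5}{-5} \right)} = \left(-6\right) 2 \cdot 5 = \left(-12\right) 5 = -60$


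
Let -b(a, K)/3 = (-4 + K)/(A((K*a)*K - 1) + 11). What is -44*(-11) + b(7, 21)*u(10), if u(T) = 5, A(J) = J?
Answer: 1498693/3097 ≈ 483.92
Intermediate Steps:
b(a, K) = -3*(-4 + K)/(10 + a*K**2) (b(a, K) = -3*(-4 + K)/(((K*a)*K - 1) + 11) = -3*(-4 + K)/((a*K**2 - 1) + 11) = -3*(-4 + K)/((-1 + a*K**2) + 11) = -3*(-4 + K)/(10 + a*K**2))
-44*(-11) + b(7, 21)*u(10) = -44*(-11) + (3*(4 - 1*21)/(10 + 7*21**2))*5 = 484 + (3*(4 - 21)/(10 + 7*441))*5 = 484 + (3*(-17)/(10 + 3087))*5 = 484 + (3*(-17)/3097)*5 = 484 + (3*(1/3097)*(-17))*5 = 484 - 51/3097*5 = 484 - 255/3097 = 1498693/3097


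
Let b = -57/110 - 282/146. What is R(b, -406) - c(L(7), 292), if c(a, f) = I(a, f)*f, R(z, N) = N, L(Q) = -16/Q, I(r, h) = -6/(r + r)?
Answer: -3157/4 ≈ -789.25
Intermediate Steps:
I(r, h) = -3/r (I(r, h) = -6*1/(2*r) = -3/r)
b = -19671/8030 (b = -57*1/110 - 282*1/146 = -57/110 - 141/73 = -19671/8030 ≈ -2.4497)
c(a, f) = -3*f/a (c(a, f) = (-3/a)*f = -3*f/a)
R(b, -406) - c(L(7), 292) = -406 - (-3)*292/((-16/7)) = -406 - (-3)*292/((-16*⅐)) = -406 - (-3)*292/(-16/7) = -406 - (-3)*292*(-7)/16 = -406 - 1*1533/4 = -406 - 1533/4 = -3157/4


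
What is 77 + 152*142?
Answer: 21661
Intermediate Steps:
77 + 152*142 = 77 + 21584 = 21661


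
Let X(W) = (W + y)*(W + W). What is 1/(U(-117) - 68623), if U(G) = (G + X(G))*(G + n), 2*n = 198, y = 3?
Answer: -1/546685 ≈ -1.8292e-6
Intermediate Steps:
X(W) = 2*W*(3 + W) (X(W) = (W + 3)*(W + W) = (3 + W)*(2*W) = 2*W*(3 + W))
n = 99 (n = (½)*198 = 99)
U(G) = (99 + G)*(G + 2*G*(3 + G)) (U(G) = (G + 2*G*(3 + G))*(G + 99) = (G + 2*G*(3 + G))*(99 + G) = (99 + G)*(G + 2*G*(3 + G)))
1/(U(-117) - 68623) = 1/(-117*(693 + 2*(-117)² + 205*(-117)) - 68623) = 1/(-117*(693 + 2*13689 - 23985) - 68623) = 1/(-117*(693 + 27378 - 23985) - 68623) = 1/(-117*4086 - 68623) = 1/(-478062 - 68623) = 1/(-546685) = -1/546685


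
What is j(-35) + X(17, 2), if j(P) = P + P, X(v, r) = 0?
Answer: -70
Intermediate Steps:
j(P) = 2*P
j(-35) + X(17, 2) = 2*(-35) + 0 = -70 + 0 = -70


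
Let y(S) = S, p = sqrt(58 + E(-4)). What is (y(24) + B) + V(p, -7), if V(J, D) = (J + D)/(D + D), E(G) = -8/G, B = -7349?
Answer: -14649/2 - sqrt(15)/7 ≈ -7325.1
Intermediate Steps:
p = 2*sqrt(15) (p = sqrt(58 - 8/(-4)) = sqrt(58 - 8*(-1/4)) = sqrt(58 + 2) = sqrt(60) = 2*sqrt(15) ≈ 7.7460)
V(J, D) = (D + J)/(2*D) (V(J, D) = (D + J)/((2*D)) = (D + J)*(1/(2*D)) = (D + J)/(2*D))
(y(24) + B) + V(p, -7) = (24 - 7349) + (1/2)*(-7 + 2*sqrt(15))/(-7) = -7325 + (1/2)*(-1/7)*(-7 + 2*sqrt(15)) = -7325 + (1/2 - sqrt(15)/7) = -14649/2 - sqrt(15)/7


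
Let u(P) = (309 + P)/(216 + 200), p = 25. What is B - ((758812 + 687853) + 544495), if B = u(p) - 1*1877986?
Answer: -804782201/208 ≈ -3.8691e+6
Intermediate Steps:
u(P) = 309/416 + P/416 (u(P) = (309 + P)/416 = (309 + P)*(1/416) = 309/416 + P/416)
B = -390620921/208 (B = (309/416 + (1/416)*25) - 1*1877986 = (309/416 + 25/416) - 1877986 = 167/208 - 1877986 = -390620921/208 ≈ -1.8780e+6)
B - ((758812 + 687853) + 544495) = -390620921/208 - ((758812 + 687853) + 544495) = -390620921/208 - (1446665 + 544495) = -390620921/208 - 1*1991160 = -390620921/208 - 1991160 = -804782201/208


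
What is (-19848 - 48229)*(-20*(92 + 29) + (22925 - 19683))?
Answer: -55959294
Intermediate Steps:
(-19848 - 48229)*(-20*(92 + 29) + (22925 - 19683)) = -68077*(-20*121 + 3242) = -68077*(-2420 + 3242) = -68077*822 = -55959294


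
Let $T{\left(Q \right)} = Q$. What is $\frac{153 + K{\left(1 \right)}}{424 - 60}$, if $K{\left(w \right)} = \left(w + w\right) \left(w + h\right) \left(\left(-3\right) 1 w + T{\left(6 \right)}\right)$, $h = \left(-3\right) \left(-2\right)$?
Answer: $\frac{15}{28} \approx 0.53571$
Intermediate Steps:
$h = 6$
$K{\left(w \right)} = 2 w \left(6 + w\right) \left(6 - 3 w\right)$ ($K{\left(w \right)} = \left(w + w\right) \left(w + 6\right) \left(\left(-3\right) 1 w + 6\right) = 2 w \left(6 + w\right) \left(- 3 w + 6\right) = 2 w \left(6 + w\right) \left(6 - 3 w\right)$)
$\frac{153 + K{\left(1 \right)}}{424 - 60} = \frac{153 + 6 \cdot 1 \left(12 - 1^{2} - 4\right)}{424 - 60} = \frac{153 + 6 \cdot 1 \left(12 - 1 - 4\right)}{364} = \left(153 + 6 \cdot 1 \left(12 - 1 - 4\right)\right) \frac{1}{364} = \left(153 + 6 \cdot 1 \cdot 7\right) \frac{1}{364} = \left(153 + 42\right) \frac{1}{364} = 195 \cdot \frac{1}{364} = \frac{15}{28}$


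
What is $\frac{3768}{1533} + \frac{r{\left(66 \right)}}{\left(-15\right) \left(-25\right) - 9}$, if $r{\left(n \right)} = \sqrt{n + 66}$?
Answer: $\frac{1256}{511} + \frac{\sqrt{33}}{183} \approx 2.4893$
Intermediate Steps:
$r{\left(n \right)} = \sqrt{66 + n}$
$\frac{3768}{1533} + \frac{r{\left(66 \right)}}{\left(-15\right) \left(-25\right) - 9} = \frac{3768}{1533} + \frac{\sqrt{66 + 66}}{\left(-15\right) \left(-25\right) - 9} = 3768 \cdot \frac{1}{1533} + \frac{\sqrt{132}}{375 - 9} = \frac{1256}{511} + \frac{2 \sqrt{33}}{366} = \frac{1256}{511} + 2 \sqrt{33} \cdot \frac{1}{366} = \frac{1256}{511} + \frac{\sqrt{33}}{183}$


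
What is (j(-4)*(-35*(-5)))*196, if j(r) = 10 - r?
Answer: 480200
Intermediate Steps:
(j(-4)*(-35*(-5)))*196 = ((10 - 1*(-4))*(-35*(-5)))*196 = ((10 + 4)*175)*196 = (14*175)*196 = 2450*196 = 480200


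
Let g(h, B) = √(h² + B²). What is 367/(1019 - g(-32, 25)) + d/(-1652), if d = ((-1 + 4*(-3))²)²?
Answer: -7247932009/428162056 + 367*√1649/1036712 ≈ -16.914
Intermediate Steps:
g(h, B) = √(B² + h²)
d = 28561 (d = ((-1 - 12)²)² = ((-13)²)² = 169² = 28561)
367/(1019 - g(-32, 25)) + d/(-1652) = 367/(1019 - √(25² + (-32)²)) + 28561/(-1652) = 367/(1019 - √(625 + 1024)) + 28561*(-1/1652) = 367/(1019 - √1649) - 28561/1652 = -28561/1652 + 367/(1019 - √1649)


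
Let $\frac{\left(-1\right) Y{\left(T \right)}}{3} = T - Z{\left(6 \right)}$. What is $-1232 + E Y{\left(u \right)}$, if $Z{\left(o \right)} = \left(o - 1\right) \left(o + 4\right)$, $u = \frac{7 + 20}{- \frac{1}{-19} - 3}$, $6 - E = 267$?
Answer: $- \frac{2663071}{56} \approx -47555.0$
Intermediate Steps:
$E = -261$ ($E = 6 - 267 = -261$)
$u = - \frac{513}{56}$ ($u = \frac{27}{\left(-1\right) \left(- \frac{1}{19}\right) - 3} = \frac{27}{\frac{1}{19} - 3} = \frac{27}{- \frac{56}{19}} = 27 \left(- \frac{19}{56}\right) = - \frac{513}{56} \approx -9.1607$)
$Z{\left(o \right)} = \left(-1 + o\right) \left(4 + o\right)$
$Y{\left(T \right)} = 150 - 3 T$ ($Y{\left(T \right)} = - 3 \left(T - \left(-4 + 6^{2} + 3 \cdot 6\right)\right) = - 3 \left(T - \left(-4 + 36 + 18\right)\right) = - 3 \left(T - 50\right) = - 3 \left(-50 + T\right) = 150 - 3 T$)
$-1232 + E Y{\left(u \right)} = -1232 - 261 \left(150 - - \frac{1539}{56}\right) = -1232 - 261 \left(150 + \frac{1539}{56}\right) = -1232 - \frac{2594079}{56} = - \frac{2663071}{56}$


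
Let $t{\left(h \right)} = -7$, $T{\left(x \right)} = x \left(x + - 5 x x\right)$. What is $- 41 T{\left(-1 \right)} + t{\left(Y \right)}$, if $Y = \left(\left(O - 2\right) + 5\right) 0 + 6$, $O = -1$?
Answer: $-253$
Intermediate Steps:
$T{\left(x \right)} = x \left(x - 5 x^{2}\right)$
$Y = 6$ ($Y = \left(\left(-1 - 2\right) + 5\right) 0 + 6 = \left(-3 + 5\right) 0 + 6 = 2 \cdot 0 + 6 = 0 + 6 = 6$)
$- 41 T{\left(-1 \right)} + t{\left(Y \right)} = - 41 \left(-1\right)^{2} \left(1 - -5\right) - 7 = - 41 \cdot 1 \left(1 + 5\right) - 7 = - 41 \cdot 1 \cdot 6 - 7 = \left(-41\right) 6 - 7 = -246 - 7 = -253$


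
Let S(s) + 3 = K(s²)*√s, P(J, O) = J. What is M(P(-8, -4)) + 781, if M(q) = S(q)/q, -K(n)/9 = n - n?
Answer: 6251/8 ≈ 781.38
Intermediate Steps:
K(n) = 0 (K(n) = -9*(n - n) = -9*0 = 0)
S(s) = -3 (S(s) = -3 + 0*√s = -3 + 0 = -3)
M(q) = -3/q
M(P(-8, -4)) + 781 = -3/(-8) + 781 = -3*(-⅛) + 781 = 3/8 + 781 = 6251/8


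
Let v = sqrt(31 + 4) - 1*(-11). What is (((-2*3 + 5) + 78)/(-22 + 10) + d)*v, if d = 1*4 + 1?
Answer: -187/12 - 17*sqrt(35)/12 ≈ -23.964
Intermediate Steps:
v = 11 + sqrt(35) (v = sqrt(35) + 11 = 11 + sqrt(35) ≈ 16.916)
d = 5 (d = 4 + 1 = 5)
(((-2*3 + 5) + 78)/(-22 + 10) + d)*v = (((-2*3 + 5) + 78)/(-22 + 10) + 5)*(11 + sqrt(35)) = (((-6 + 5) + 78)/(-12) + 5)*(11 + sqrt(35)) = ((-1 + 78)*(-1/12) + 5)*(11 + sqrt(35)) = (77*(-1/12) + 5)*(11 + sqrt(35)) = (-77/12 + 5)*(11 + sqrt(35)) = -17*(11 + sqrt(35))/12 = -187/12 - 17*sqrt(35)/12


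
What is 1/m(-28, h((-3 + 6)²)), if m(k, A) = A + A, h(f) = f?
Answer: 1/18 ≈ 0.055556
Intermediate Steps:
m(k, A) = 2*A
1/m(-28, h((-3 + 6)²)) = 1/(2*(-3 + 6)²) = 1/(2*3²) = 1/(2*9) = 1/18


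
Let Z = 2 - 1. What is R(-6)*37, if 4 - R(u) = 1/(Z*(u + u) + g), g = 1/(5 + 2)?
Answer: 12543/83 ≈ 151.12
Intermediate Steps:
Z = 1
g = 1/7 ≈ 0.14286
R(u) = 4 - 1/(1/7 + 2*u) (R(u) = 4 - 1/(1*(u + u) + 1/7) = 4 - 1/(1*(2*u) + 1/7) = 4 - 1/(2*u + 1/7) = 4 - 1/(1/7 + 2*u))
R(-6)*37 = ((-3 + 56*(-6))/(1 + 14*(-6)))*37 = ((-3 - 336)/(1 - 84))*37 = (-339/(-83))*37 = -1/83*(-339)*37 = (339/83)*37 = 12543/83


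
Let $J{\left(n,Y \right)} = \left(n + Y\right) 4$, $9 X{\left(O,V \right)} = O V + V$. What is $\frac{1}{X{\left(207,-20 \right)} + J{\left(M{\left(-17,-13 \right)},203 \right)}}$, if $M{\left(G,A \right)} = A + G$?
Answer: $\frac{9}{2068} \approx 0.004352$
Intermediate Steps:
$X{\left(O,V \right)} = \frac{V}{9} + \frac{O V}{9}$ ($X{\left(O,V \right)} = \frac{O V + V}{9} = \frac{V + O V}{9} = \frac{V}{9} + \frac{O V}{9}$)
$J{\left(n,Y \right)} = 4 Y + 4 n$ ($J{\left(n,Y \right)} = \left(Y + n\right) 4 = 4 Y + 4 n$)
$\frac{1}{X{\left(207,-20 \right)} + J{\left(M{\left(-17,-13 \right)},203 \right)}} = \frac{1}{\frac{1}{9} \left(-20\right) \left(1 + 207\right) + \left(4 \cdot 203 + 4 \left(-13 - 17\right)\right)} = \frac{1}{\frac{1}{9} \left(-20\right) 208 + \left(812 + 4 \left(-30\right)\right)} = \frac{1}{- \frac{4160}{9} + \left(812 - 120\right)} = \frac{1}{- \frac{4160}{9} + 692} = \frac{1}{\frac{2068}{9}} = \frac{9}{2068}$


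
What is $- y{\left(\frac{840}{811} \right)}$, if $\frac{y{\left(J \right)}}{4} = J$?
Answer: $- \frac{3360}{811} \approx -4.143$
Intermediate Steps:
$y{\left(J \right)} = 4 J$
$- y{\left(\frac{840}{811} \right)} = - 4 \cdot \frac{840}{811} = - 4 \cdot 840 \cdot \frac{1}{811} = - \frac{4 \cdot 840}{811} = \left(-1\right) \frac{3360}{811} = - \frac{3360}{811}$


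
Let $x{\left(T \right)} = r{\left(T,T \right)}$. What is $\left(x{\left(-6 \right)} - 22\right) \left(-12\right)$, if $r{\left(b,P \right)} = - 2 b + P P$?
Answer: $-312$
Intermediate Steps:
$r{\left(b,P \right)} = P^{2} - 2 b$ ($r{\left(b,P \right)} = - 2 b + P^{2} = P^{2} - 2 b$)
$x{\left(T \right)} = T^{2} - 2 T$
$\left(x{\left(-6 \right)} - 22\right) \left(-12\right) = \left(- 6 \left(-2 - 6\right) - 22\right) \left(-12\right) = \left(\left(-6\right) \left(-8\right) + \left(-49 + 27\right)\right) \left(-12\right) = \left(48 - 22\right) \left(-12\right) = 26 \left(-12\right) = -312$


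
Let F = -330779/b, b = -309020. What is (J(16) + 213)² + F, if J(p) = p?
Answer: 16205648599/309020 ≈ 52442.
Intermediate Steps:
F = 330779/309020 (F = -330779/(-309020) = -330779*(-1/309020) = 330779/309020 ≈ 1.0704)
(J(16) + 213)² + F = (16 + 213)² + 330779/309020 = 229² + 330779/309020 = 52441 + 330779/309020 = 16205648599/309020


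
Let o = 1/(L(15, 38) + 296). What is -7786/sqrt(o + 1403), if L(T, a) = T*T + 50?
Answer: -3893*sqrt(457436094)/400557 ≈ -207.87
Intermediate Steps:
L(T, a) = 50 + T**2 (L(T, a) = T**2 + 50 = 50 + T**2)
o = 1/571 (o = 1/((50 + 15**2) + 296) = 1/((50 + 225) + 296) = 1/(275 + 296) = 1/571 ≈ 0.0017513)
-7786/sqrt(o + 1403) = -7786/sqrt(1/571 + 1403) = -7786*sqrt(457436094)/801114 = -3893*sqrt(457436094)/400557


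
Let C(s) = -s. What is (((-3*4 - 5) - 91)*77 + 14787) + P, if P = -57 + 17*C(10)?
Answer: 6244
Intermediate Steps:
P = -227 (P = -57 + 17*(-1*10) = -57 + 17*(-10) = -57 - 170 = -227)
(((-3*4 - 5) - 91)*77 + 14787) + P = (((-3*4 - 5) - 91)*77 + 14787) - 227 = (((-12 - 5) - 91)*77 + 14787) - 227 = ((-17 - 91)*77 + 14787) - 227 = (-108*77 + 14787) - 227 = (-8316 + 14787) - 227 = 6471 - 227 = 6244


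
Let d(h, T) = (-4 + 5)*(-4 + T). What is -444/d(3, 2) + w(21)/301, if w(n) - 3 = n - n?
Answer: 66825/301 ≈ 222.01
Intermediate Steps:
d(h, T) = -4 + T (d(h, T) = 1*(-4 + T) = -4 + T)
w(n) = 3 (w(n) = 3 + (n - n) = 3 + 0 = 3)
-444/d(3, 2) + w(21)/301 = -444/(-4 + 2) + 3/301 = -444/(-2) + 3*(1/301) = -444*(-1/2) + 3/301 = 222 + 3/301 = 66825/301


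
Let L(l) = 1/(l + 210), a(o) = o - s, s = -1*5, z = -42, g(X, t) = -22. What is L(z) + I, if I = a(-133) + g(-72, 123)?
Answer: -25199/168 ≈ -149.99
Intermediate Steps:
s = -5
a(o) = 5 + o (a(o) = o - 1*(-5) = o + 5 = 5 + o)
L(l) = 1/(210 + l)
I = -150 (I = (5 - 133) - 22 = -128 - 22 = -150)
L(z) + I = 1/(210 - 42) - 150 = 1/168 - 150 = -25199/168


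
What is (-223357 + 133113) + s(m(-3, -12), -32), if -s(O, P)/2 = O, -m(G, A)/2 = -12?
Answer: -90292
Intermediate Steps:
m(G, A) = 24 (m(G, A) = -2*(-12) = 24)
s(O, P) = -2*O
(-223357 + 133113) + s(m(-3, -12), -32) = (-223357 + 133113) - 2*24 = -90244 - 48 = -90292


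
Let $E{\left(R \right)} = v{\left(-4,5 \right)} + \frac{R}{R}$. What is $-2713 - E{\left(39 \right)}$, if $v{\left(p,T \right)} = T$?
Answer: $-2719$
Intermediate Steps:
$E{\left(R \right)} = 6$ ($E{\left(R \right)} = 5 + \frac{R}{R} = 5 + 1 = 6$)
$-2713 - E{\left(39 \right)} = -2713 - 6 = -2719$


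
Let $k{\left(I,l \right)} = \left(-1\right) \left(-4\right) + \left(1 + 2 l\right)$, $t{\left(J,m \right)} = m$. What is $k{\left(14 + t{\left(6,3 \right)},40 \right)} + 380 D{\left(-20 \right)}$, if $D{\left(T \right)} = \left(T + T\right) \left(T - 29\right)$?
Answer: $744885$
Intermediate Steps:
$D{\left(T \right)} = 2 T \left(-29 + T\right)$
$k{\left(I,l \right)} = 5 + 2 l$ ($k{\left(I,l \right)} = 4 + \left(1 + 2 l\right) = 5 + 2 l$)
$k{\left(14 + t{\left(6,3 \right)},40 \right)} + 380 D{\left(-20 \right)} = \left(5 + 2 \cdot 40\right) + 380 \cdot 2 \left(-20\right) \left(-29 - 20\right) = \left(5 + 80\right) + 380 \cdot 2 \left(-20\right) \left(-49\right) = 85 + 380 \cdot 1960 = 85 + 744800 = 744885$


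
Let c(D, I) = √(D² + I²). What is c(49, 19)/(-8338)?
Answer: -√2762/8338 ≈ -0.0063030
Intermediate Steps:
c(49, 19)/(-8338) = √(49² + 19²)/(-8338) = √(2401 + 361)*(-1/8338) = √2762*(-1/8338) = -√2762/8338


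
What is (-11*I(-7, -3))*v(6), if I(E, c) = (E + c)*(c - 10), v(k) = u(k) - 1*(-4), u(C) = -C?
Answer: 2860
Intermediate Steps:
v(k) = 4 - k (v(k) = -k - 1*(-4) = -k + 4 = 4 - k)
I(E, c) = (-10 + c)*(E + c) (I(E, c) = (E + c)*(-10 + c) = (-10 + c)*(E + c))
(-11*I(-7, -3))*v(6) = (-11*((-3)² - 10*(-7) - 10*(-3) - 7*(-3)))*(4 - 1*6) = (-11*(9 + 70 + 30 + 21))*(4 - 6) = -11*130*(-2) = -1430*(-2) = 2860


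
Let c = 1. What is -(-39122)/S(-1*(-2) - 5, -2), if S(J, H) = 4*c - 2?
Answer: 19561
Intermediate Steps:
S(J, H) = 2 (S(J, H) = 4*1 - 2 = 4 - 2 = 2)
-(-39122)/S(-1*(-2) - 5, -2) = -(-39122)/2 = -631*(-31) = 19561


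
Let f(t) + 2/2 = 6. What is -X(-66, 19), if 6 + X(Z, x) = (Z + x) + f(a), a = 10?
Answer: 48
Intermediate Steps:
f(t) = 5 (f(t) = -1 + 6 = 5)
X(Z, x) = -1 + Z + x (X(Z, x) = -6 + ((Z + x) + 5) = -6 + (5 + Z + x) = -1 + Z + x)
-X(-66, 19) = -(-1 - 66 + 19) = -1*(-48) = 48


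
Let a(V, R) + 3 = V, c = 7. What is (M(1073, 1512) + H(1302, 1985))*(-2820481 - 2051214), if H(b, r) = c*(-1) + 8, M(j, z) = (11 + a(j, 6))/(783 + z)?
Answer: -3289368464/459 ≈ -7.1664e+6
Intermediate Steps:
a(V, R) = -3 + V
M(j, z) = (8 + j)/(783 + z) (M(j, z) = (11 + (-3 + j))/(783 + z) = (8 + j)/(783 + z))
H(b, r) = 1 (H(b, r) = 7*(-1) + 8 = -7 + 8 = 1)
(M(1073, 1512) + H(1302, 1985))*(-2820481 - 2051214) = ((8 + 1073)/(783 + 1512) + 1)*(-2820481 - 2051214) = (1081/2295 + 1)*(-4871695) = (3376/2295)*(-4871695) = -3289368464/459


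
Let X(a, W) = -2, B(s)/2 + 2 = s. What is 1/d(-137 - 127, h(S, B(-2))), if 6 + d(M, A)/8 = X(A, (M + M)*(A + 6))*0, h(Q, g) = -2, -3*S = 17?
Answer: -1/48 ≈ -0.020833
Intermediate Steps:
B(s) = -4 + 2*s
S = -17/3 (S = -⅓*17 = -17/3 ≈ -5.6667)
d(M, A) = -48 (d(M, A) = -48 + 8*(-2*0) = -48 + 8*0 = -48 + 0 = -48)
1/d(-137 - 127, h(S, B(-2))) = 1/(-48) = -1/48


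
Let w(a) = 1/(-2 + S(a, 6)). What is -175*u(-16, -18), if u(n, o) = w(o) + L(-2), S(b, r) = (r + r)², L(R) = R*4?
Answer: 198625/142 ≈ 1398.8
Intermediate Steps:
L(R) = 4*R
S(b, r) = 4*r² (S(b, r) = (2*r)² = 4*r²)
w(a) = 1/142 (w(a) = 1/(-2 + 4*6²) = 1/(-2 + 4*36) = 1/(-2 + 144) = 1/142)
u(n, o) = -1135/142 (u(n, o) = 1/142 + 4*(-2) = 1/142 - 8 = -1135/142)
-175*u(-16, -18) = -175*(-1135/142) = 198625/142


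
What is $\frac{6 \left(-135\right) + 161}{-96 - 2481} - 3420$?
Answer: $- \frac{8812691}{2577} \approx -3419.8$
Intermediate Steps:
$\frac{6 \left(-135\right) + 161}{-96 - 2481} - 3420 = \frac{-810 + 161}{-2577} - 3420 = \left(-649\right) \left(- \frac{1}{2577}\right) - 3420 = \frac{649}{2577} - 3420 = - \frac{8812691}{2577}$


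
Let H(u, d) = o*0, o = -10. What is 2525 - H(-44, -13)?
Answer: 2525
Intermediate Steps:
H(u, d) = 0 (H(u, d) = -10*0 = 0)
2525 - H(-44, -13) = 2525 - 1*0 = 2525 + 0 = 2525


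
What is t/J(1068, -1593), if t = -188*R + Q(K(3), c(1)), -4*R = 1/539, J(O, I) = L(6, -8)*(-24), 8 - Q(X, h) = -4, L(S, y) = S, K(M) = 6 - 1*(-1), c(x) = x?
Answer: -6515/77616 ≈ -0.083939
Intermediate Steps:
K(M) = 7 (K(M) = 6 + 1 = 7)
Q(X, h) = 12 (Q(X, h) = 8 - 1*(-4) = 8 + 4 = 12)
J(O, I) = -144 (J(O, I) = 6*(-24) = -144)
R = -1/2156 (R = -1/4/539 = -1/4*1/539 = -1/2156 ≈ -0.00046382)
t = 6515/539 (t = -188*(-1/2156) + 12 = 47/539 + 12 = 6515/539 ≈ 12.087)
t/J(1068, -1593) = (6515/539)/(-144) = (6515/539)*(-1/144) = -6515/77616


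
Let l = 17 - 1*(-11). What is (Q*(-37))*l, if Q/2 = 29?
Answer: -60088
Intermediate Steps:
Q = 58 (Q = 2*29 = 58)
l = 28 (l = 17 + 11 = 28)
(Q*(-37))*l = (58*(-37))*28 = -2146*28 = -60088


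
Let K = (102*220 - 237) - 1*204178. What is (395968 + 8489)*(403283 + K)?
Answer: 89509569756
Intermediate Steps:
K = -181975 (K = (22440 - 237) - 204178 = 22203 - 204178 = -181975)
(395968 + 8489)*(403283 + K) = (395968 + 8489)*(403283 - 181975) = 404457*221308 = 89509569756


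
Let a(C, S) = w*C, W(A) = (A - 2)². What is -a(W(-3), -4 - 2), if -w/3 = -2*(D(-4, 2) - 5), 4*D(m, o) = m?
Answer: 900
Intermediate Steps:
D(m, o) = m/4
w = -36 (w = -(-6)*((¼)*(-4) - 5) = -(-6)*(-1 - 5) = -(-6)*(-6) = -3*12 = -36)
W(A) = (-2 + A)²
a(C, S) = -36*C
-a(W(-3), -4 - 2) = -(-36)*(-2 - 3)² = -(-36)*(-5)² = -(-36)*25 = -1*(-900) = 900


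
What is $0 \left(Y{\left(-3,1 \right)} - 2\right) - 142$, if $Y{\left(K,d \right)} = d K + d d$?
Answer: $-142$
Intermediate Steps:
$Y{\left(K,d \right)} = d^{2} + K d$ ($Y{\left(K,d \right)} = K d + d^{2} = d^{2} + K d$)
$0 \left(Y{\left(-3,1 \right)} - 2\right) - 142 = 0 \left(1 \left(-3 + 1\right) - 2\right) - 142 = 0 \left(1 \left(-2\right) - 2\right) - 142 = 0 \left(-2 - 2\right) - 142 = 0 \left(-4\right) - 142 = 0 - 142 = -142$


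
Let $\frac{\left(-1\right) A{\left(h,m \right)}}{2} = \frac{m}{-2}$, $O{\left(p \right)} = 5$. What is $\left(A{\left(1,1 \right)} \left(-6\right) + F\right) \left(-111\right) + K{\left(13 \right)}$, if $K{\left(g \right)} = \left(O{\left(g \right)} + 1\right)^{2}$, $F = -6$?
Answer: $1368$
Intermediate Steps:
$K{\left(g \right)} = 36$ ($K{\left(g \right)} = \left(5 + 1\right)^{2} = 6^{2} = 36$)
$A{\left(h,m \right)} = m$ ($A{\left(h,m \right)} = - 2 \frac{m}{-2} = - 2 m \left(- \frac{1}{2}\right) = - 2 \left(- \frac{m}{2}\right) = m$)
$\left(A{\left(1,1 \right)} \left(-6\right) + F\right) \left(-111\right) + K{\left(13 \right)} = \left(1 \left(-6\right) - 6\right) \left(-111\right) + 36 = \left(-6 - 6\right) \left(-111\right) + 36 = \left(-12\right) \left(-111\right) + 36 = 1332 + 36 = 1368$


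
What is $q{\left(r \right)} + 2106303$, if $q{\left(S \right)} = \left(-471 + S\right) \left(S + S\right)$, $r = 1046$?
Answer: $3309203$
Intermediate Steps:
$q{\left(S \right)} = 2 S \left(-471 + S\right)$ ($q{\left(S \right)} = \left(-471 + S\right) 2 S = 2 S \left(-471 + S\right)$)
$q{\left(r \right)} + 2106303 = 2 \cdot 1046 \left(-471 + 1046\right) + 2106303 = 2 \cdot 1046 \cdot 575 + 2106303 = 1202900 + 2106303 = 3309203$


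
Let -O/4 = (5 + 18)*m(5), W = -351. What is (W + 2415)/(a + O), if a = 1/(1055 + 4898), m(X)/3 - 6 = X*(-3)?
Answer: 12286992/14787253 ≈ 0.83092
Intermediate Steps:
m(X) = 18 - 9*X (m(X) = 18 + 3*(X*(-3)) = 18 + 3*(-3*X) = 18 - 9*X)
a = 1/5953 ≈ 0.00016798
O = 2484 (O = -4*(5 + 18)*(18 - 9*5) = -92*(18 - 45) = -92*(-27) = -4*(-621) = 2484)
(W + 2415)/(a + O) = (-351 + 2415)/(1/5953 + 2484) = 2064/(14787253/5953) = 2064*(5953/14787253) = 12286992/14787253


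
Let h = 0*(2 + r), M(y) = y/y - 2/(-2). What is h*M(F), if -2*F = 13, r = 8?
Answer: 0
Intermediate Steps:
F = -13/2 (F = -1/2*13 = -13/2 ≈ -6.5000)
M(y) = 2 (M(y) = 1 - 2*(-1/2) = 1 + 1 = 2)
h = 0 (h = 0*(2 + 8) = 0*10 = 0)
h*M(F) = 0*2 = 0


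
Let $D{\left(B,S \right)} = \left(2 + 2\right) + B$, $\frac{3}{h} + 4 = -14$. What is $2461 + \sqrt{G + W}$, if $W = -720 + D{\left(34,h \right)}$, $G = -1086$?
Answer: $2461 + 2 i \sqrt{442} \approx 2461.0 + 42.048 i$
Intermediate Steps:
$h = - \frac{1}{6}$ ($h = \frac{3}{-4 - 14} = \frac{3}{-18} = 3 \left(- \frac{1}{18}\right) = - \frac{1}{6} \approx -0.16667$)
$D{\left(B,S \right)} = 4 + B$
$W = -682$ ($W = -720 + \left(4 + 34\right) = -720 + 38 = -682$)
$2461 + \sqrt{G + W} = 2461 + \sqrt{-1086 - 682} = 2461 + \sqrt{-1768} = 2461 + 2 i \sqrt{442}$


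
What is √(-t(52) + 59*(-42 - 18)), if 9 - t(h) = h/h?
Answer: 2*I*√887 ≈ 59.565*I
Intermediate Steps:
t(h) = 8 (t(h) = 9 - h/h = 9 - 1*1 = 9 - 1 = 8)
√(-t(52) + 59*(-42 - 18)) = √(-1*8 + 59*(-42 - 18)) = √(-8 + 59*(-60)) = √(-8 - 3540) = √(-3548) = 2*I*√887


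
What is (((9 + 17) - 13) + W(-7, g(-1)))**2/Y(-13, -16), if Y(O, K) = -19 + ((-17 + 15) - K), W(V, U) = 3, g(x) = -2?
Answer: -256/5 ≈ -51.200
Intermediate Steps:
Y(O, K) = -21 - K (Y(O, K) = -19 + (-2 - K) = -21 - K)
(((9 + 17) - 13) + W(-7, g(-1)))**2/Y(-13, -16) = (((9 + 17) - 13) + 3)**2/(-21 - 1*(-16)) = ((26 - 13) + 3)**2/(-21 + 16) = (13 + 3)**2/(-5) = 16**2*(-1/5) = 256*(-1/5) = -256/5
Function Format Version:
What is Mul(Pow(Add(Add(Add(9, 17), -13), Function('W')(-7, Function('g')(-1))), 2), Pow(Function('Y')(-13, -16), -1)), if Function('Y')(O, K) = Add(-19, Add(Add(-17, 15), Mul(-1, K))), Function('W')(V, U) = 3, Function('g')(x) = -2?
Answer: Rational(-256, 5) ≈ -51.200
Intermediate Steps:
Function('Y')(O, K) = Add(-21, Mul(-1, K)) (Function('Y')(O, K) = Add(-19, Add(-2, Mul(-1, K))) = Add(-21, Mul(-1, K)))
Mul(Pow(Add(Add(Add(9, 17), -13), Function('W')(-7, Function('g')(-1))), 2), Pow(Function('Y')(-13, -16), -1)) = Mul(Pow(Add(Add(Add(9, 17), -13), 3), 2), Pow(Add(-21, Mul(-1, -16)), -1)) = Mul(Pow(Add(Add(26, -13), 3), 2), Pow(Add(-21, 16), -1)) = Mul(Pow(Add(13, 3), 2), Pow(-5, -1)) = Mul(Pow(16, 2), Rational(-1, 5)) = Mul(256, Rational(-1, 5)) = Rational(-256, 5)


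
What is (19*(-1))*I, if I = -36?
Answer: 684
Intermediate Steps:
(19*(-1))*I = (19*(-1))*(-36) = -19*(-36) = 684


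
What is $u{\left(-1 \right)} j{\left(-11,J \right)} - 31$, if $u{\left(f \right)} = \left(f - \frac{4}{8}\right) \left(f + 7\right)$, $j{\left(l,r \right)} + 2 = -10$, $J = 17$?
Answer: $77$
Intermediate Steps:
$j{\left(l,r \right)} = -12$ ($j{\left(l,r \right)} = -2 - 10 = -12$)
$u{\left(f \right)} = \left(7 + f\right) \left(- \frac{1}{2} + f\right)$ ($u{\left(f \right)} = \left(f - \frac{1}{2}\right) \left(7 + f\right) = \left(- \frac{1}{2} + f\right) \left(7 + f\right) = \left(7 + f\right) \left(- \frac{1}{2} + f\right)$)
$u{\left(-1 \right)} j{\left(-11,J \right)} - 31 = \left(- \frac{7}{2} + \left(-1\right)^{2} + \frac{13}{2} \left(-1\right)\right) \left(-12\right) - 31 = \left(- \frac{7}{2} + 1 - \frac{13}{2}\right) \left(-12\right) - 31 = \left(-9\right) \left(-12\right) - 31 = 108 - 31 = 77$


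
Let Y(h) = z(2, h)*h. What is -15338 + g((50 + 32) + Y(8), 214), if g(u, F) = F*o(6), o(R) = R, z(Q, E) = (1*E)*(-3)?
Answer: -14054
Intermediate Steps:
z(Q, E) = -3*E (z(Q, E) = E*(-3) = -3*E)
Y(h) = -3*h² (Y(h) = (-3*h)*h = -3*h²)
g(u, F) = 6*F (g(u, F) = F*6 = 6*F)
-15338 + g((50 + 32) + Y(8), 214) = -15338 + 6*214 = -15338 + 1284 = -14054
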